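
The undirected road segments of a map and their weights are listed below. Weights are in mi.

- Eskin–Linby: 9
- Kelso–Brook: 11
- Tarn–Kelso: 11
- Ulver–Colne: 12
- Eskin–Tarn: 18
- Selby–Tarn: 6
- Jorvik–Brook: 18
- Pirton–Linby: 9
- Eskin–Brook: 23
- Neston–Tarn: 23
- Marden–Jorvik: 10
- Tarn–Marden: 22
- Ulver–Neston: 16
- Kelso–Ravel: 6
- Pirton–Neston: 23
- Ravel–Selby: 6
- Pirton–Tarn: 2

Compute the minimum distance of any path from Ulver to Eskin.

Running Dijkstra from Ulver:
Ulver: 0
Colne: 12  (via Ulver)
Neston: 16  (via Ulver)
Tarn: 39  (via Neston)
Pirton: 39  (via Neston)
Selby: 45  (via Tarn)
Linby: 48  (via Pirton)
Kelso: 50  (via Tarn)
Ravel: 51  (via Selby)
Eskin: 57  (via Tarn)
Shortest route: Ulver–Neston–Tarn–Eskin = 57 mi.

57 mi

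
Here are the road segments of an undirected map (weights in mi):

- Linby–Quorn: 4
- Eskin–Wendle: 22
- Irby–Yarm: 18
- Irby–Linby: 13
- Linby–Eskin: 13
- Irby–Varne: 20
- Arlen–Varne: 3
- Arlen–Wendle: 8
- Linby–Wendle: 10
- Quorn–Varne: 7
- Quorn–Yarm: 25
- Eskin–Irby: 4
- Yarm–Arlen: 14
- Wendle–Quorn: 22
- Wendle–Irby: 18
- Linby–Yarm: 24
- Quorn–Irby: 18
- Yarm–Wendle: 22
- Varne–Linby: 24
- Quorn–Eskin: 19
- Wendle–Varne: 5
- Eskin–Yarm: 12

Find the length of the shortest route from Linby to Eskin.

13 mi

Settle nodes by increasing distance from Linby:
Linby: 0
Quorn: 4  (via Linby)
Wendle: 10  (via Linby)
Varne: 11  (via Quorn)
Eskin: 13  (via Linby)
Shortest route: Linby–Eskin = 13 mi.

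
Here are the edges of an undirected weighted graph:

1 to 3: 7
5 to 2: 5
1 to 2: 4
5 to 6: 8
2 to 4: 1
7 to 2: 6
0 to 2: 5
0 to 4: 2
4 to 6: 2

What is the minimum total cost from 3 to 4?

Compare a few routes:
3 - 1 - 2 - 4: 7+4+1 = 12
3 - 1 - 2 - 5 - 6 - 4: 7+4+5+8+2 = 26
3 - 1 - 2 - 0 - 4: 7+4+5+2 = 18
Cheapest is 3 - 1 - 2 - 4 at 12.

12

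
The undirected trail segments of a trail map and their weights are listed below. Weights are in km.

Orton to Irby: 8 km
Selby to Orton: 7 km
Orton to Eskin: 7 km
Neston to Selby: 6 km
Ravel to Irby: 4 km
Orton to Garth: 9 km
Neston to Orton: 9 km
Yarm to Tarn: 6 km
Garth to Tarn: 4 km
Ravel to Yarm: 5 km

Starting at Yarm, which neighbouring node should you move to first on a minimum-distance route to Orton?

Ravel

Compare a few routes:
Yarm–Tarn–Garth–Orton: 6+4+9 = 19
Yarm–Ravel–Irby–Orton: 5+4+8 = 17
The minimum is 17 km via Yarm–Ravel–Irby–Orton.
So from Yarm the first move is to Ravel.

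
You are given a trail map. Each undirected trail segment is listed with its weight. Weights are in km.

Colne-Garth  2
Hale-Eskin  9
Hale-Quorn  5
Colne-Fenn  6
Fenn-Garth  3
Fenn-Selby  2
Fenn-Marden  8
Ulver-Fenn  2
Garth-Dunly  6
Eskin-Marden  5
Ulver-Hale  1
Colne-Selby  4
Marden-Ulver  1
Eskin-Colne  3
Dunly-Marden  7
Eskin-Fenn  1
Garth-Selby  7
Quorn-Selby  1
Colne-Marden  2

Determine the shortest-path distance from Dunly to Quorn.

Enumerating some paths:
Dunly - Garth - Fenn - Selby - Quorn: 6+3+2+1 = 12
Dunly - Marden - Ulver - Fenn - Selby - Quorn: 7+1+2+2+1 = 13
Cheapest is Dunly - Garth - Fenn - Selby - Quorn at 12 km.

12 km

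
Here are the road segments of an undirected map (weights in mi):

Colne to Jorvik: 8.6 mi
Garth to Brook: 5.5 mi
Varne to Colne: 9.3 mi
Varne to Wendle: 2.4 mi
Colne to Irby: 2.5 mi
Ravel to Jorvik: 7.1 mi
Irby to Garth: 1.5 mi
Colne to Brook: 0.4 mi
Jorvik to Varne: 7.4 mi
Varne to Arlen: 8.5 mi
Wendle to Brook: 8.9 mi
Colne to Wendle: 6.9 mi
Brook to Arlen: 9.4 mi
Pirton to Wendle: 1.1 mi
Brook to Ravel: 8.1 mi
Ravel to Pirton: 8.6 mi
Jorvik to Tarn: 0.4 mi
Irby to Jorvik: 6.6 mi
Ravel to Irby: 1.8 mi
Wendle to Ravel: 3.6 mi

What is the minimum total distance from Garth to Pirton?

Compare a few routes:
Garth → Irby → Ravel → Wendle → Pirton: 1.5+1.8+3.6+1.1 = 8
Garth → Irby → Colne → Wendle → Pirton: 1.5+2.5+6.9+1.1 = 12
Garth → Irby → Ravel → Pirton: 1.5+1.8+8.6 = 11.9
Garth → Brook → Colne → Wendle → Pirton: 5.5+0.4+6.9+1.1 = 13.9
The minimum is 8 mi via Garth → Irby → Ravel → Wendle → Pirton.

8 mi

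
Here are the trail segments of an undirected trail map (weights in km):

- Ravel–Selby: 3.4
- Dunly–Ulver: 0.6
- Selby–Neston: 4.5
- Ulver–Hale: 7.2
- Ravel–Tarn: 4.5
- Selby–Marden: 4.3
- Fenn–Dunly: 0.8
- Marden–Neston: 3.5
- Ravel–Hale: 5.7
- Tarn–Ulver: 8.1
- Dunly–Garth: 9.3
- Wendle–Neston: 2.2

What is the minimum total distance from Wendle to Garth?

Shortest distances from Wendle:
Wendle: 0
Neston: 2.2  (via Wendle)
Marden: 5.7  (via Neston)
Selby: 6.7  (via Neston)
Ravel: 10.1  (via Selby)
Tarn: 14.6  (via Ravel)
Hale: 15.8  (via Ravel)
Ulver: 22.7  (via Tarn)
Dunly: 23.3  (via Ulver)
Fenn: 24.1  (via Dunly)
Garth: 32.6  (via Dunly)
Shortest route: Wendle → Neston → Selby → Ravel → Tarn → Ulver → Dunly → Garth = 32.6 km.

32.6 km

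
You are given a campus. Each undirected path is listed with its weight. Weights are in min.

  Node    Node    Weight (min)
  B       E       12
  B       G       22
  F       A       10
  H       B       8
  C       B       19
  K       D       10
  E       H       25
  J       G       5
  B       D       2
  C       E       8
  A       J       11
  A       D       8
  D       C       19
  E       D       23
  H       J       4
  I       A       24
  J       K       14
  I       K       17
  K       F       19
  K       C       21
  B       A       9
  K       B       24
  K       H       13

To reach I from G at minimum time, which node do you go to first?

Compare a few routes:
G–J–A–I: 5+11+24 = 40
G–J–H–B–D–K–I: 5+4+8+2+10+17 = 46
G–J–H–K–I: 5+4+13+17 = 39
G–J–K–I: 5+14+17 = 36
The minimum is 36 min via G–J–K–I.
So from G the first move is to J.

J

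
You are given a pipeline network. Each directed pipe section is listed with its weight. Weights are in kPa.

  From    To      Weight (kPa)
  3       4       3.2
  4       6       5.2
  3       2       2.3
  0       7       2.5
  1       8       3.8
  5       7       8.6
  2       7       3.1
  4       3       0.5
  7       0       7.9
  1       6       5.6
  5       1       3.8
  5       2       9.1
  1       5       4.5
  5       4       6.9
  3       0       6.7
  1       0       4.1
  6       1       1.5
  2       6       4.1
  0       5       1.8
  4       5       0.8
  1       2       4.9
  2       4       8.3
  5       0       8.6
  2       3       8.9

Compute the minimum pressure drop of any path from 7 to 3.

Candidate routes:
7 - 0 - 5 - 1 - 2 - 4 - 3: 7.9+1.8+3.8+4.9+8.3+0.5 = 27.2
7 - 0 - 5 - 1 - 2 - 3: 7.9+1.8+3.8+4.9+8.9 = 27.3
7 - 0 - 5 - 4 - 3: 7.9+1.8+6.9+0.5 = 17.1
7 - 0 - 5 - 2 - 4 - 3: 7.9+1.8+9.1+8.3+0.5 = 27.6
The minimum is 17.1 kPa via 7 - 0 - 5 - 4 - 3.

17.1 kPa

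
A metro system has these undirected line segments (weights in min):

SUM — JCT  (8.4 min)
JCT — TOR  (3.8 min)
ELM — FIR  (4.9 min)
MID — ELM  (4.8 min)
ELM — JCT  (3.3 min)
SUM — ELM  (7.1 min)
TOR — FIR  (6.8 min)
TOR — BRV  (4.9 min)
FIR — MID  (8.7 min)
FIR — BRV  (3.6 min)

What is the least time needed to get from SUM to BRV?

Enumerating some paths:
SUM → ELM → JCT → TOR → BRV: 7.1+3.3+3.8+4.9 = 19.1
SUM → JCT → TOR → BRV: 8.4+3.8+4.9 = 17.1
SUM → ELM → FIR → BRV: 7.1+4.9+3.6 = 15.6
Cheapest is SUM → ELM → FIR → BRV at 15.6 min.

15.6 min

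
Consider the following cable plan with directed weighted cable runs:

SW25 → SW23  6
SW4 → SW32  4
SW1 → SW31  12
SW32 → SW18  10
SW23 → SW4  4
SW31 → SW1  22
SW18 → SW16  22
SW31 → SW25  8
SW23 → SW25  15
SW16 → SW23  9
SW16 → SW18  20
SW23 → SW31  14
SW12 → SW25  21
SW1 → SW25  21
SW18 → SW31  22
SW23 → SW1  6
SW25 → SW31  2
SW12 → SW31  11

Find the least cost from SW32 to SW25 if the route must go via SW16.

Shortest SW32→SW16: SW32–SW18–SW16 = 32
Best SW16 to SW25: SW16–SW23–SW25 costing 24
Total via SW16: 32 + 24 = 56.

56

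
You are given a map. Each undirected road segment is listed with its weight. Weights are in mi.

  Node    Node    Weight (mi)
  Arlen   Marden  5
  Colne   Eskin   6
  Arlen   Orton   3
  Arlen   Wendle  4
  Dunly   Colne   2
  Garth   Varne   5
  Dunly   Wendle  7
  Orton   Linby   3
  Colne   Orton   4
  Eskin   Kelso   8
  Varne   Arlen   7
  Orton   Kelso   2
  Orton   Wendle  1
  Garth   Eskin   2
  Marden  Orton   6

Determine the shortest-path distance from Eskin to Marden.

Candidate routes:
Eskin–Colne–Orton–Marden: 6+4+6 = 16
Eskin–Kelso–Orton–Arlen–Marden: 8+2+3+5 = 18
Eskin–Garth–Varne–Arlen–Marden: 2+5+7+5 = 19
Eskin–Colne–Orton–Arlen–Marden: 6+4+3+5 = 18
Cheapest is Eskin–Colne–Orton–Marden at 16 mi.

16 mi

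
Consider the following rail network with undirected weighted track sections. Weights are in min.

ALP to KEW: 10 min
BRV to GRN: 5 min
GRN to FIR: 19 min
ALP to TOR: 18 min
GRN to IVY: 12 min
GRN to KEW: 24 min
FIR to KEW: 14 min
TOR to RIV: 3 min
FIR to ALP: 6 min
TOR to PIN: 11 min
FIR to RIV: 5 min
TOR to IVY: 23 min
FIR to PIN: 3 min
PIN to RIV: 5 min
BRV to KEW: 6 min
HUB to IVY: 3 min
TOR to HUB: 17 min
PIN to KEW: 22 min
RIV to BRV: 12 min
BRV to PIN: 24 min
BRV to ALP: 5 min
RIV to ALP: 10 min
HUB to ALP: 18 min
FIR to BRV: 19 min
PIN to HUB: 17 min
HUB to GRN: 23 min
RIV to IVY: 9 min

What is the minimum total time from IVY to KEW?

23 min

Compare a few routes:
IVY–GRN–BRV–KEW: 12+5+6 = 23
IVY–RIV–BRV–KEW: 9+12+6 = 27
IVY–RIV–FIR–KEW: 9+5+14 = 28
The minimum is 23 min via IVY–GRN–BRV–KEW.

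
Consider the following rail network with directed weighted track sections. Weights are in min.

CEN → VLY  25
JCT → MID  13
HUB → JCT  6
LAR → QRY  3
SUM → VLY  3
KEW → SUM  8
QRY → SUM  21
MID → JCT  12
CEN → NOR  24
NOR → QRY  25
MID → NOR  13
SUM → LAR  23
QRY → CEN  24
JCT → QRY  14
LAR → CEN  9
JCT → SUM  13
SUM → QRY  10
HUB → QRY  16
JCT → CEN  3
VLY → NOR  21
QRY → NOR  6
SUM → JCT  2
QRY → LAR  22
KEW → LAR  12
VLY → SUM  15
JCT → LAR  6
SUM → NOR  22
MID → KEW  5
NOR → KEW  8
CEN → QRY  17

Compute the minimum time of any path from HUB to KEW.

Candidate routes:
HUB–JCT–MID–KEW: 6+13+5 = 24
HUB–JCT–LAR–QRY–NOR–KEW: 6+6+3+6+8 = 29
Cheapest is HUB–JCT–MID–KEW at 24 min.

24 min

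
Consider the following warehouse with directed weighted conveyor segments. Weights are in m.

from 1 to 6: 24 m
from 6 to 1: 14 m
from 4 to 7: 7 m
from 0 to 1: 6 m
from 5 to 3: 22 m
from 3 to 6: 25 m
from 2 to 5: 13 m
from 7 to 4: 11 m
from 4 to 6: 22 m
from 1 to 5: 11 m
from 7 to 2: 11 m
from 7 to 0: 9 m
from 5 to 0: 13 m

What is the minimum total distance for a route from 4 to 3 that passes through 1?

Best 4 to 1: 4 → 7 → 0 → 1 costing 22
Best 1 to 3: 1 → 5 → 3 costing 33
Total via 1: 22 + 33 = 55 m.

55 m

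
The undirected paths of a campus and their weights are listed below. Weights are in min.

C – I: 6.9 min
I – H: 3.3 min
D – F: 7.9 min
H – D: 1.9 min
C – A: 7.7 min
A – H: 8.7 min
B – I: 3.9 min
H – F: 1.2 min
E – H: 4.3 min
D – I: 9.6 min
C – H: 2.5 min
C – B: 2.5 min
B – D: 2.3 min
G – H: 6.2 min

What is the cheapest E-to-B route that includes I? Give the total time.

11.5 min

Shortest E→I: E–H–I = 7.6
Best I to B: I–B costing 3.9
Total via I: 7.6 + 3.9 = 11.5 min.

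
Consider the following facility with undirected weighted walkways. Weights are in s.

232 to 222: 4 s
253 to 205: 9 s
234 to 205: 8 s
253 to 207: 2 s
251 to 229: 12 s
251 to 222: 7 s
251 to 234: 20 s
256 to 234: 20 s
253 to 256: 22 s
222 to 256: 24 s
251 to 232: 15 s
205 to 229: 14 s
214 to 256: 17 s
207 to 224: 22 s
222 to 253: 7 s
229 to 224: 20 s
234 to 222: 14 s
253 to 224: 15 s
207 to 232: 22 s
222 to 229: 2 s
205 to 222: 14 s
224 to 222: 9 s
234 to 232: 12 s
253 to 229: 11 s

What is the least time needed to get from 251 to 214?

48 s

Settle nodes by increasing distance from 251:
251: 0
222: 7  (via 251)
229: 9  (via 222)
232: 11  (via 222)
253: 14  (via 222)
224: 16  (via 222)
207: 16  (via 253)
234: 20  (via 251)
205: 21  (via 222)
256: 31  (via 222)
214: 48  (via 256)
Shortest route: 251–222–256–214 = 48 s.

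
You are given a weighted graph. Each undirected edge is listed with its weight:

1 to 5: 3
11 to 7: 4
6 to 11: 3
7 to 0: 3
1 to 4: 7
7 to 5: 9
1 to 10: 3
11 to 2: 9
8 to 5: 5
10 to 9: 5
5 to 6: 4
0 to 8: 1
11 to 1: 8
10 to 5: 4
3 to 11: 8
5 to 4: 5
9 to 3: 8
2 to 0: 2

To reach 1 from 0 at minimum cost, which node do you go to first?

Candidate routes:
0–7–11–1: 3+4+8 = 15
0–8–5–1: 1+5+3 = 9
0–8–5–10–1: 1+5+4+3 = 13
0–7–5–1: 3+9+3 = 15
Cheapest is 0–8–5–1 at 9.
So from 0 the first move is to 8.

8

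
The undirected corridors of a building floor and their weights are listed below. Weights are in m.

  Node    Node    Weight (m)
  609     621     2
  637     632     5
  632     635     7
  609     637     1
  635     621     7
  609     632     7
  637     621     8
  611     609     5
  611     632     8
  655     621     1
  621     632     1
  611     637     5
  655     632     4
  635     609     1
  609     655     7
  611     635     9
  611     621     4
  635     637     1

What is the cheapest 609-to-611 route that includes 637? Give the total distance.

6 m

Shortest 609→637: 609 → 637 = 1
Best 637 to 611: 637 → 611 costing 5
Total via 637: 1 + 5 = 6 m.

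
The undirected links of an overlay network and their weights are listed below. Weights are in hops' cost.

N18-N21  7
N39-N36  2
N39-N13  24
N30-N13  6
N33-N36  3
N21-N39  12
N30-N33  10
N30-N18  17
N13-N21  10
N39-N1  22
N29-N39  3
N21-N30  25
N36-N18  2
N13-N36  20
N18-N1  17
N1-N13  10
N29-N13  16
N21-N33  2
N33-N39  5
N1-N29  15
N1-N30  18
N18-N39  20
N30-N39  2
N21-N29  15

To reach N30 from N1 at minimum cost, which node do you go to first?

N13

Candidate routes:
N1 → N29 → N39 → N30: 15+3+2 = 20
N1 → N13 → N30: 10+6 = 16
N1 → N30: 18 = 18
The minimum is 16 hops' cost via N1 → N13 → N30.
So from N1 the first move is to N13.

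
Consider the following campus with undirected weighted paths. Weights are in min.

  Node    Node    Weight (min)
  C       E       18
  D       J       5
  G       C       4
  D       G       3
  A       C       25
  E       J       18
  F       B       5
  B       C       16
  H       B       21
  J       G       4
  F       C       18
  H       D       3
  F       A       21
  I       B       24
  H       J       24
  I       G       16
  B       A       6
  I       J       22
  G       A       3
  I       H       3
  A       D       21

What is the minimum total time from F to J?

Shortest distances from F:
F: 0
B: 5  (via F)
A: 11  (via B)
G: 14  (via A)
D: 17  (via G)
C: 18  (via F)
J: 18  (via G)
Shortest route: F → B → A → G → J = 18 min.

18 min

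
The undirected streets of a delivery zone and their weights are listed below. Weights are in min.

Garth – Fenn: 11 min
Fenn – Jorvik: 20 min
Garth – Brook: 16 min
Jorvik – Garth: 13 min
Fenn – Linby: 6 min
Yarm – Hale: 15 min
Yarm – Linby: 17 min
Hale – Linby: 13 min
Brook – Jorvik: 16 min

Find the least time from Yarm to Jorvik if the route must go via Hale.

54 min

Shortest Yarm→Hale: Yarm → Hale = 15
Shortest Hale→Jorvik: Hale → Linby → Fenn → Jorvik = 39
Total via Hale: 15 + 39 = 54 min.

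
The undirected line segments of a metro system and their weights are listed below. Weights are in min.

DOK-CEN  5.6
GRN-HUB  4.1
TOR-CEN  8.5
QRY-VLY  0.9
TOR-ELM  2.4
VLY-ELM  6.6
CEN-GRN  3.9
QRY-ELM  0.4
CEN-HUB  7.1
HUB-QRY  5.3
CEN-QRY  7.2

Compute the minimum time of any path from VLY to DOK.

13.7 min

Compare a few routes:
VLY → QRY → ELM → TOR → CEN → DOK: 0.9+0.4+2.4+8.5+5.6 = 17.8
VLY → QRY → CEN → DOK: 0.9+7.2+5.6 = 13.7
The minimum is 13.7 min via VLY → QRY → CEN → DOK.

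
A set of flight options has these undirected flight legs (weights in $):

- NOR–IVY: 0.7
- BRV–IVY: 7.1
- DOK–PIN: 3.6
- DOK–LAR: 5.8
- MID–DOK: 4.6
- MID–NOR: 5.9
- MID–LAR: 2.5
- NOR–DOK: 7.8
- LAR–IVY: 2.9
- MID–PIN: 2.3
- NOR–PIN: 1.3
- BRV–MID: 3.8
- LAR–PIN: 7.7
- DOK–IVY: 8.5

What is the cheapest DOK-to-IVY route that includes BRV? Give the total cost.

Best DOK to BRV: DOK–MID–BRV costing 8.4
Shortest BRV→IVY: BRV–IVY = 7.1
Total via BRV: 8.4 + 7.1 = $15.5.

$15.5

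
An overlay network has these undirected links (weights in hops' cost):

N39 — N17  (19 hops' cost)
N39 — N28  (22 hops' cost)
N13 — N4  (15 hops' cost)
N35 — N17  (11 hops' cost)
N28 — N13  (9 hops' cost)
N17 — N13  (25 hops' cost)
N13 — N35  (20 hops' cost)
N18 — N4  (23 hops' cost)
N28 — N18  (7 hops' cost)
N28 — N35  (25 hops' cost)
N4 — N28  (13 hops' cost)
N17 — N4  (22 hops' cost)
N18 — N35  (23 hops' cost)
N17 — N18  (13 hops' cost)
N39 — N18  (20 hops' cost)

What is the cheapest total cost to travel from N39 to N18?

20 hops' cost

Enumerating some paths:
N39 → N17 → N18: 19+13 = 32
N39 → N28 → N18: 22+7 = 29
N39 → N18: 20 = 20
The minimum is 20 hops' cost via N39 → N18.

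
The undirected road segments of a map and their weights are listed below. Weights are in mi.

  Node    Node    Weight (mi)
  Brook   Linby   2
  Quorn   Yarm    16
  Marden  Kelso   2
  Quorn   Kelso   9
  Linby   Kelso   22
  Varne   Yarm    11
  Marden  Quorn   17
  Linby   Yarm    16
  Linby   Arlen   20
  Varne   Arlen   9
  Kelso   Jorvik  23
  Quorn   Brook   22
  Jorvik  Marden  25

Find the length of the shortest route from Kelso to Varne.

Running Dijkstra from Kelso:
Kelso: 0
Marden: 2  (via Kelso)
Quorn: 9  (via Kelso)
Linby: 22  (via Kelso)
Jorvik: 23  (via Kelso)
Brook: 24  (via Linby)
Yarm: 25  (via Quorn)
Varne: 36  (via Yarm)
Shortest route: Kelso → Quorn → Yarm → Varne = 36 mi.

36 mi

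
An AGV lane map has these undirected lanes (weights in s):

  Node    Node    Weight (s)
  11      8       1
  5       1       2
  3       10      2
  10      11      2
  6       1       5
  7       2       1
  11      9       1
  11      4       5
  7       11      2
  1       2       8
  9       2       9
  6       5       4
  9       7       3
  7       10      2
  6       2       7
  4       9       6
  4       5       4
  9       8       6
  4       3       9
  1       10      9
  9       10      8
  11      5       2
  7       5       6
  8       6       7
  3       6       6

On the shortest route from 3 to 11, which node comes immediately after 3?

Candidate routes:
3 - 10 - 7 - 9 - 11: 2+2+3+1 = 8
3 - 10 - 7 - 11: 2+2+2 = 6
3 - 10 - 11: 2+2 = 4
The minimum is 4 s via 3 - 10 - 11.
So from 3 the first move is to 10.

10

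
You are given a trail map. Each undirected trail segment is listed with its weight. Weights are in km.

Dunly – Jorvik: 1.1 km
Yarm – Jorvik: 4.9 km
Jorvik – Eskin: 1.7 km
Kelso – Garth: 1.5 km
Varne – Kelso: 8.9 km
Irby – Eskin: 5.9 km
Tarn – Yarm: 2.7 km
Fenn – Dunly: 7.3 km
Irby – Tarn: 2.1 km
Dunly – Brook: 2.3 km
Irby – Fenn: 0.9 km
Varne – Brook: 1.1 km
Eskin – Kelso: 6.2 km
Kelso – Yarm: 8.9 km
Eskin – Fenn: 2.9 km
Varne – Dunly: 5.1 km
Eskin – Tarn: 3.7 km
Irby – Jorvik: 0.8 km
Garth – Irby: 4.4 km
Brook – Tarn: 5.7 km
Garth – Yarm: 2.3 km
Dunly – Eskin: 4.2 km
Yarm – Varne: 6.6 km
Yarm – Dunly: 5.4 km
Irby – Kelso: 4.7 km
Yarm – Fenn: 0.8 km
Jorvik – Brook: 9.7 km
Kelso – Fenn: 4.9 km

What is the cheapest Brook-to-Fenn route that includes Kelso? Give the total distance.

13.5 km

Shortest Brook→Kelso: Brook–Dunly–Jorvik–Irby–Kelso = 8.9
Shortest Kelso→Fenn: Kelso–Garth–Yarm–Fenn = 4.6
Total via Kelso: 8.9 + 4.6 = 13.5 km.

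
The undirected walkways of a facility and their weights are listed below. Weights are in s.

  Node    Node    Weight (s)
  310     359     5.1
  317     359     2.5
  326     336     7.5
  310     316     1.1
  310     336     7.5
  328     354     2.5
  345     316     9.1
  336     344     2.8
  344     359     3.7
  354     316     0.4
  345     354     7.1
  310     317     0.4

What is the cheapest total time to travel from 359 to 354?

Enumerating some paths:
359–317–310–316–354: 2.5+0.4+1.1+0.4 = 4.4
359–310–316–354: 5.1+1.1+0.4 = 6.6
The minimum is 4.4 s via 359–317–310–316–354.

4.4 s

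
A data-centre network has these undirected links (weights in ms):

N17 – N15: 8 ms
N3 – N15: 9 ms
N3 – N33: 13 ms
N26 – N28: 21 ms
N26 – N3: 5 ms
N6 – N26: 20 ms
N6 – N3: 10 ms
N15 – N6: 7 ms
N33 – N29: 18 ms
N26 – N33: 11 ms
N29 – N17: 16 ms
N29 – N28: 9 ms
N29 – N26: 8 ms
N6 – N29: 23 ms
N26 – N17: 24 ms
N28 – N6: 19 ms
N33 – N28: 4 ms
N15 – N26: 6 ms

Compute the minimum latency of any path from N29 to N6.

21 ms

Enumerating some paths:
N29–N6: 23 = 23
N29–N26–N15–N6: 8+6+7 = 21
The minimum is 21 ms via N29–N26–N15–N6.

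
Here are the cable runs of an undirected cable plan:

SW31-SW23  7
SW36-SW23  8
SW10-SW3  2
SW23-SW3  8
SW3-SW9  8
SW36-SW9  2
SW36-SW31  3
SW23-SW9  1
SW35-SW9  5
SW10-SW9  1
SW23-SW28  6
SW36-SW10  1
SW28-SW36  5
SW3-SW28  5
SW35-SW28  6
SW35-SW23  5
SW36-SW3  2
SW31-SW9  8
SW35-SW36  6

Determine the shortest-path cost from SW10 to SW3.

2

Enumerating some paths:
SW10 → SW36 → SW3: 1+2 = 3
SW10 → SW3: 2 = 2
The minimum is 2 via SW10 → SW3.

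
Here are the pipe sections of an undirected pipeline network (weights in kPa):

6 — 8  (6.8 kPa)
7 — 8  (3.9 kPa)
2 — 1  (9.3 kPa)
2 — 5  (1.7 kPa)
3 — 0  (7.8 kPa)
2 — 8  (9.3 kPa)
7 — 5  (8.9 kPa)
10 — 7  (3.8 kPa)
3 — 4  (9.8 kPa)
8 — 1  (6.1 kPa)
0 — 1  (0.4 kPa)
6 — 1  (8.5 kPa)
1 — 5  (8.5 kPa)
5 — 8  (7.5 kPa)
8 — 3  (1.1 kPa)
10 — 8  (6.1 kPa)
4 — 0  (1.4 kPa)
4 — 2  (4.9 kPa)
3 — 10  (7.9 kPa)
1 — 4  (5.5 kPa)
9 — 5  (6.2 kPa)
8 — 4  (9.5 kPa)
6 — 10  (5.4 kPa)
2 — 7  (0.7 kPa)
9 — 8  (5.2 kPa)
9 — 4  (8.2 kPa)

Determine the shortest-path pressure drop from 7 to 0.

7 kPa

Candidate routes:
7 → 2 → 4 → 0: 0.7+4.9+1.4 = 7
7 → 2 → 1 → 0: 0.7+9.3+0.4 = 10.4
Cheapest is 7 → 2 → 4 → 0 at 7 kPa.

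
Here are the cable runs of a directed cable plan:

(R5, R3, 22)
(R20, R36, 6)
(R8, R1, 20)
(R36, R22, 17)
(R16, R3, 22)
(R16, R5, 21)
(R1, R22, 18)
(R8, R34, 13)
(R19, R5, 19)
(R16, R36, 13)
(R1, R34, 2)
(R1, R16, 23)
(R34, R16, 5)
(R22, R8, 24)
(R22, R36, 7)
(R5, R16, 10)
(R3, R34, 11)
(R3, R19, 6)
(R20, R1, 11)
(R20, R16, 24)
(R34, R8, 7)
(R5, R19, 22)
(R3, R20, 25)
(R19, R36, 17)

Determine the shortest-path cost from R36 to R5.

80

Candidate routes:
R36 → R22 → R8 → R34 → R16 → R5: 17+24+13+5+21 = 80
R36 → R22 → R8 → R1 → R34 → R16 → R5: 17+24+20+2+5+21 = 89
Cheapest is R36 → R22 → R8 → R34 → R16 → R5 at 80.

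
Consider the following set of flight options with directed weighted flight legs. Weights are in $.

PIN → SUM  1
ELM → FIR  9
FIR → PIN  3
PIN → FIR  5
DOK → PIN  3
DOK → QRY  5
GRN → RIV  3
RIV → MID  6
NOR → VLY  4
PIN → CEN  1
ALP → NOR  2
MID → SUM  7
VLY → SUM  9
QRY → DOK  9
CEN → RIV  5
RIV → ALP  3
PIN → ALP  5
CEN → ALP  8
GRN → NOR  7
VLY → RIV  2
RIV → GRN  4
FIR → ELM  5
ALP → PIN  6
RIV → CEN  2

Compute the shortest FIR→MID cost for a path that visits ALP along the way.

Best FIR to ALP: FIR–PIN–ALP costing 8
Best ALP to MID: ALP–NOR–VLY–RIV–MID costing 14
Total via ALP: 8 + 14 = $22.

$22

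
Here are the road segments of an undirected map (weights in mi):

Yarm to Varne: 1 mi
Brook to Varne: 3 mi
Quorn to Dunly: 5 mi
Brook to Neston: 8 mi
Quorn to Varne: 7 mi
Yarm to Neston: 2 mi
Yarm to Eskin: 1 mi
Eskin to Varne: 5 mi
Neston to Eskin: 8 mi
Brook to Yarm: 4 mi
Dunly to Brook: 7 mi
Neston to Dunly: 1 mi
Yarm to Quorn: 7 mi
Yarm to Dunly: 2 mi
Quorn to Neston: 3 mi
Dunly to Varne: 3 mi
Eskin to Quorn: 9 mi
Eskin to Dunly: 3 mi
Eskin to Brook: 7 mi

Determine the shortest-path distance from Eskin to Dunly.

Enumerating some paths:
Eskin → Dunly: 3 = 3
Eskin → Yarm → Neston → Dunly: 1+2+1 = 4
Eskin → Yarm → Varne → Dunly: 1+1+3 = 5
Cheapest is Eskin → Dunly at 3 mi.

3 mi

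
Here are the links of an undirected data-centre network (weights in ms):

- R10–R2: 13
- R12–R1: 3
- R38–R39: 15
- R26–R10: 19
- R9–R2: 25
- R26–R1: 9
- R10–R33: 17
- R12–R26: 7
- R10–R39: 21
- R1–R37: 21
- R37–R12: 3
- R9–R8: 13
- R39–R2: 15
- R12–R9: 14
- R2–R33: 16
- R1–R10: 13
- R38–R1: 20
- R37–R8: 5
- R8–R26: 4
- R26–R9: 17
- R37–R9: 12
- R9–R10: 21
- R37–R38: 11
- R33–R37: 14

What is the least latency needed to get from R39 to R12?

Settle nodes by increasing distance from R39:
R39: 0
R38: 15  (via R39)
R2: 15  (via R39)
R10: 21  (via R39)
R37: 26  (via R38)
R12: 29  (via R37)
Shortest route: R39 → R38 → R37 → R12 = 29 ms.

29 ms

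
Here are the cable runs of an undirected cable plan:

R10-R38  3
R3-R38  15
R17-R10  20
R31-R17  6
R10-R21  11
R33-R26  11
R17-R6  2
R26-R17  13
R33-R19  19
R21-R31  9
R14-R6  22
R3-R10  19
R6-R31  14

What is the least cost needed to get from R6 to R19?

45

Enumerating some paths:
R6 → R17 → R26 → R33 → R19: 2+13+11+19 = 45
R6 → R31 → R17 → R26 → R33 → R19: 14+6+13+11+19 = 63
The minimum is 45 via R6 → R17 → R26 → R33 → R19.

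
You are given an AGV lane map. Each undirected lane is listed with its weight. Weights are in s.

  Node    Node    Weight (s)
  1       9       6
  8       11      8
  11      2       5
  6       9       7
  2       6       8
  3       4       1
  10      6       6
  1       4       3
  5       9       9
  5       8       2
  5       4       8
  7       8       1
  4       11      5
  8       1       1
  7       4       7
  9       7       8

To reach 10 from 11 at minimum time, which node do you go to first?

2

Candidate routes:
11 - 2 - 6 - 10: 5+8+6 = 19
11 - 4 - 1 - 9 - 6 - 10: 5+3+6+7+6 = 27
The minimum is 19 s via 11 - 2 - 6 - 10.
So from 11 the first move is to 2.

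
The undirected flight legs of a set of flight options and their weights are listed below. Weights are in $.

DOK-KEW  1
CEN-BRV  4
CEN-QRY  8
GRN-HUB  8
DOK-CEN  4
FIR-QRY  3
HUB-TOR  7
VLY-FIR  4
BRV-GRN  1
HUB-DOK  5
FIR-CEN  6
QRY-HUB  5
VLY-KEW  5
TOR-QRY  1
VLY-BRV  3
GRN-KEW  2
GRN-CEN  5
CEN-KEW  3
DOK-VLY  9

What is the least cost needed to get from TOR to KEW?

$12

Candidate routes:
TOR → QRY → CEN → KEW: 1+8+3 = 12
TOR → HUB → DOK → KEW: 7+5+1 = 13
The minimum is $12 via TOR → QRY → CEN → KEW.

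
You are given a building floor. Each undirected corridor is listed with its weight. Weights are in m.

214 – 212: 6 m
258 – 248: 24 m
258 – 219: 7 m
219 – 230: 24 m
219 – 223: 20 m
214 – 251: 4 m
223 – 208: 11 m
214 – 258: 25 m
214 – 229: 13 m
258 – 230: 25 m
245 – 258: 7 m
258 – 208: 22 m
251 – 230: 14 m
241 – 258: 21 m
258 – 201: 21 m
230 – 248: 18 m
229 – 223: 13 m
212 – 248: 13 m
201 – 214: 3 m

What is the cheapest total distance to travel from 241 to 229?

Shortest distances from 241:
241: 0
258: 21  (via 241)
219: 28  (via 258)
245: 28  (via 258)
201: 42  (via 258)
208: 43  (via 258)
214: 45  (via 201)
248: 45  (via 258)
230: 46  (via 258)
223: 48  (via 219)
251: 49  (via 214)
212: 51  (via 214)
229: 58  (via 214)
Shortest route: 241–258–201–214–229 = 58 m.

58 m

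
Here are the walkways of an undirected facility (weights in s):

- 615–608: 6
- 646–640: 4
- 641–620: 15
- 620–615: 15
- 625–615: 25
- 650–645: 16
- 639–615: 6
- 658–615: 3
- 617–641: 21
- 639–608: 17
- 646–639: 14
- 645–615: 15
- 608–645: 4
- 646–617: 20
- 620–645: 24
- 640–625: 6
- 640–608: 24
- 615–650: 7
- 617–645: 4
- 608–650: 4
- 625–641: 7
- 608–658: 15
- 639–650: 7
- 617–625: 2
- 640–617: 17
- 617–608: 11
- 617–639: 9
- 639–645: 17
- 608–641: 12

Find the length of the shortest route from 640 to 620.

28 s

Running Dijkstra from 640:
640: 0
646: 4  (via 640)
625: 6  (via 640)
617: 8  (via 625)
645: 12  (via 617)
641: 13  (via 625)
608: 16  (via 645)
639: 17  (via 617)
650: 20  (via 608)
615: 22  (via 608)
658: 25  (via 615)
620: 28  (via 641)
Shortest route: 640–625–641–620 = 28 s.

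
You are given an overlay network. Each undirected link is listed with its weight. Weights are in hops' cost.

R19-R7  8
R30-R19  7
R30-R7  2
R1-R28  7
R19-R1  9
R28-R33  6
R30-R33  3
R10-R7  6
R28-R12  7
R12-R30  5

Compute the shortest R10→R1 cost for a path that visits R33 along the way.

Shortest R10→R33: R10 → R7 → R30 → R33 = 11
Shortest R33→R1: R33 → R28 → R1 = 13
Total via R33: 11 + 13 = 24 hops' cost.

24 hops' cost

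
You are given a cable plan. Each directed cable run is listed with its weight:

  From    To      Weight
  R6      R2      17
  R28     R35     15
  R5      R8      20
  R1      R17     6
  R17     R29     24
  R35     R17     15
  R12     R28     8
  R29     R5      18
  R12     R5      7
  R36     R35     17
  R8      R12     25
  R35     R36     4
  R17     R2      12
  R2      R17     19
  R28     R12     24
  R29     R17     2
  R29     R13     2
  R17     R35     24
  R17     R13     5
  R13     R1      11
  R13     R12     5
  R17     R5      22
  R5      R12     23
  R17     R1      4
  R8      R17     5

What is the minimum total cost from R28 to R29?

Settle nodes by increasing distance from R28:
R28: 0
R35: 15  (via R28)
R36: 19  (via R35)
R12: 24  (via R28)
R17: 30  (via R35)
R5: 31  (via R12)
R1: 34  (via R17)
R13: 35  (via R17)
R2: 42  (via R17)
R8: 51  (via R5)
R29: 54  (via R17)
Shortest route: R28–R35–R17–R29 = 54.

54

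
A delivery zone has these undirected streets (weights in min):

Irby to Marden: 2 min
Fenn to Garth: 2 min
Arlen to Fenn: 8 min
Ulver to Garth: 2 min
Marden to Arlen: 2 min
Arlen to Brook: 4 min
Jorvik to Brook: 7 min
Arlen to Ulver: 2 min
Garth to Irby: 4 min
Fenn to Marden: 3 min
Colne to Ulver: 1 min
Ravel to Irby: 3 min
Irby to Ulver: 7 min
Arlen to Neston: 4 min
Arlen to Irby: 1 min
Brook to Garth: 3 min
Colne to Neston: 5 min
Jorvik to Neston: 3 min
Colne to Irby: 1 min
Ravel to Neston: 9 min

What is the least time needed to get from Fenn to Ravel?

Settle nodes by increasing distance from Fenn:
Fenn: 0
Garth: 2  (via Fenn)
Marden: 3  (via Fenn)
Ulver: 4  (via Garth)
Brook: 5  (via Garth)
Colne: 5  (via Ulver)
Arlen: 5  (via Marden)
Irby: 5  (via Marden)
Ravel: 8  (via Irby)
Shortest route: Fenn–Marden–Irby–Ravel = 8 min.

8 min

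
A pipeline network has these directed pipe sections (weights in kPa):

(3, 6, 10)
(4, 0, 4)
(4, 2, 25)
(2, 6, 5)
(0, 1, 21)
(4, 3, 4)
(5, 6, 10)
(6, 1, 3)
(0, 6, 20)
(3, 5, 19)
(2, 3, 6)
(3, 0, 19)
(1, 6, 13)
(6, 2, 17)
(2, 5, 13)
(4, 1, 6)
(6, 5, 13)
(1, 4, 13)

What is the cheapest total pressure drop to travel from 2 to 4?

Shortest distances from 2:
2: 0
6: 5  (via 2)
3: 6  (via 2)
1: 8  (via 6)
5: 13  (via 2)
4: 21  (via 1)
Shortest route: 2 → 6 → 1 → 4 = 21 kPa.

21 kPa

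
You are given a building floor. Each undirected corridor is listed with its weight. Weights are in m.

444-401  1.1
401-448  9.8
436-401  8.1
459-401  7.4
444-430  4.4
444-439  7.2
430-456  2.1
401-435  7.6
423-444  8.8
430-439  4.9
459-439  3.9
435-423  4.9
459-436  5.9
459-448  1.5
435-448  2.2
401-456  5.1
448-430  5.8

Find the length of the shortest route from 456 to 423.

Candidate routes:
456 → 401 → 444 → 423: 5.1+1.1+8.8 = 15
456 → 430 → 444 → 423: 2.1+4.4+8.8 = 15.3
456 → 401 → 435 → 423: 5.1+7.6+4.9 = 17.6
The minimum is 15 m via 456 → 401 → 444 → 423.

15 m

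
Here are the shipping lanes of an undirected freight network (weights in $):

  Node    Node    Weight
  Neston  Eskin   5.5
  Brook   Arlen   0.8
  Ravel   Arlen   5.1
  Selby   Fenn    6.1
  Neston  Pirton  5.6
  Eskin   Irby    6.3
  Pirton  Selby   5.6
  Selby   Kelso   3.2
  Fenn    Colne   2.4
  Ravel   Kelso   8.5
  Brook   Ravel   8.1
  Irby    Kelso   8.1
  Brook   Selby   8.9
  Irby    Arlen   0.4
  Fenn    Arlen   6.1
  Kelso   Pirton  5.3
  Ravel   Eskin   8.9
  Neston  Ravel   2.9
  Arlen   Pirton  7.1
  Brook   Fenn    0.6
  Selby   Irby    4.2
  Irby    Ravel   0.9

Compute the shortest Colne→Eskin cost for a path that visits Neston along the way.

Best Colne to Neston: Colne → Fenn → Brook → Arlen → Irby → Ravel → Neston costing 8
Best Neston to Eskin: Neston → Eskin costing 5.5
Total via Neston: 8 + 5.5 = $13.5.

$13.5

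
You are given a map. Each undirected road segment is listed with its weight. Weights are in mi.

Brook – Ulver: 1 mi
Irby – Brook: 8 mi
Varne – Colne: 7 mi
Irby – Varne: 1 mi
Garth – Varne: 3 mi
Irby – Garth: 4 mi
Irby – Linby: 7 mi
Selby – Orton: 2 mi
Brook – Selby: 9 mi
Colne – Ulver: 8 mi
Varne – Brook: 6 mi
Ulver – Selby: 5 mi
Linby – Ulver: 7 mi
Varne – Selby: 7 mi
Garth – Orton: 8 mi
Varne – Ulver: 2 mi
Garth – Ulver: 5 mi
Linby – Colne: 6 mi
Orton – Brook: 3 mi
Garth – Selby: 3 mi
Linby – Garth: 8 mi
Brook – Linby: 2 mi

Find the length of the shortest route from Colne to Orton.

Enumerating some paths:
Colne–Linby–Brook–Orton: 6+2+3 = 11
Colne–Ulver–Brook–Orton: 8+1+3 = 12
The minimum is 11 mi via Colne–Linby–Brook–Orton.

11 mi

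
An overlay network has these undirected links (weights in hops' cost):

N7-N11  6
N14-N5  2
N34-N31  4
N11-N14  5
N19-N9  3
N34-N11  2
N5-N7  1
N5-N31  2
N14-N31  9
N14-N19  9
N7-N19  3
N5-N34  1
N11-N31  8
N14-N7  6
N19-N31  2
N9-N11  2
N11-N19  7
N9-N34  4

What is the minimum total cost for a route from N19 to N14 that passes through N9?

10 hops' cost

Best N19 to N9: N19–N9 costing 3
Shortest N9→N14: N9–N11–N14 = 7
Total via N9: 3 + 7 = 10 hops' cost.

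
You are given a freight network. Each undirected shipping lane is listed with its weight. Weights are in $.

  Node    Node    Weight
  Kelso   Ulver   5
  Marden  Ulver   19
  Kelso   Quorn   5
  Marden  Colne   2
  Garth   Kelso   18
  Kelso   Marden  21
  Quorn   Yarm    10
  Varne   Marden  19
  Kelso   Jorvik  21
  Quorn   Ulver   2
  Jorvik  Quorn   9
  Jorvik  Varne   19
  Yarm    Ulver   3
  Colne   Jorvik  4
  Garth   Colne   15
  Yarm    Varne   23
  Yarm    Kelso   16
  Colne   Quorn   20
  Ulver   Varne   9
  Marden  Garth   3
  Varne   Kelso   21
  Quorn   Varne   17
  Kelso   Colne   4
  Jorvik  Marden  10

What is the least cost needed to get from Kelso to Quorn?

Settle nodes by increasing distance from Kelso:
Kelso: 0
Colne: 4  (via Kelso)
Quorn: 5  (via Kelso)
Shortest route: Kelso → Quorn = $5.

$5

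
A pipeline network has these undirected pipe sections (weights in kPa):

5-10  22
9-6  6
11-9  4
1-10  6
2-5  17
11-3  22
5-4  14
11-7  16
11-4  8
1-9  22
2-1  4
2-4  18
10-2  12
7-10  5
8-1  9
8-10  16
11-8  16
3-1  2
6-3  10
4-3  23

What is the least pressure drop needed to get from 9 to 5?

Shortest distances from 9:
9: 0
11: 4  (via 9)
6: 6  (via 9)
4: 12  (via 11)
3: 16  (via 6)
1: 18  (via 3)
7: 20  (via 11)
8: 20  (via 11)
2: 22  (via 1)
10: 24  (via 1)
5: 26  (via 4)
Shortest route: 9–11–4–5 = 26 kPa.

26 kPa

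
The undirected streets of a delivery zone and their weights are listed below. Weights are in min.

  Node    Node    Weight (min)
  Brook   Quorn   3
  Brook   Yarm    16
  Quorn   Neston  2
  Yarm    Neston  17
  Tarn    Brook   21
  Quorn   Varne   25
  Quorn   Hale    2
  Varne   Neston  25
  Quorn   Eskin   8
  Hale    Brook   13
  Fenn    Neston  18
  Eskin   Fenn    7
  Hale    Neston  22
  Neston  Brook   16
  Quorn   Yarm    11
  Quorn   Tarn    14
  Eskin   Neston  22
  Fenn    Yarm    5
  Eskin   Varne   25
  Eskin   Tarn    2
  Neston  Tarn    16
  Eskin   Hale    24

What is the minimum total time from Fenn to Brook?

18 min

Settle nodes by increasing distance from Fenn:
Fenn: 0
Yarm: 5  (via Fenn)
Eskin: 7  (via Fenn)
Tarn: 9  (via Eskin)
Quorn: 15  (via Eskin)
Neston: 17  (via Quorn)
Hale: 17  (via Quorn)
Brook: 18  (via Quorn)
Shortest route: Fenn–Eskin–Quorn–Brook = 18 min.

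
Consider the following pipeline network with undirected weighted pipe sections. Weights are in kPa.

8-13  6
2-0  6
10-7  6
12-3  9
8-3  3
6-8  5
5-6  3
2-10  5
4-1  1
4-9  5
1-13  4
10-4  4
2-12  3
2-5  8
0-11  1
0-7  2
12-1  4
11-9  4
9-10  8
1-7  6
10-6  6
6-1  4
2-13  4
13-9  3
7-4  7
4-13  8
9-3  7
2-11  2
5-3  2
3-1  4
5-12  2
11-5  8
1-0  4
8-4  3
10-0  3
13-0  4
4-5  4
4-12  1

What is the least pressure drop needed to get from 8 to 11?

9 kPa

Compare a few routes:
8–13–0–11: 6+4+1 = 11
8–4–12–2–11: 3+1+3+2 = 9
Cheapest is 8–4–12–2–11 at 9 kPa.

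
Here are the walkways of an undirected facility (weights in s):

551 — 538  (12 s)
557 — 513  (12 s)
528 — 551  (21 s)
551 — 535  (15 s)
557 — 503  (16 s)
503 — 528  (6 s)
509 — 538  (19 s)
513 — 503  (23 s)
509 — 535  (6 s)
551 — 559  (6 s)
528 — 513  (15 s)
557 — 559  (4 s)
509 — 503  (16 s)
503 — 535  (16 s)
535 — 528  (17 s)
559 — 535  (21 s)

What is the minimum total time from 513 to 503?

Running Dijkstra from 513:
513: 0
557: 12  (via 513)
528: 15  (via 513)
559: 16  (via 557)
503: 21  (via 528)
Shortest route: 513 → 528 → 503 = 21 s.

21 s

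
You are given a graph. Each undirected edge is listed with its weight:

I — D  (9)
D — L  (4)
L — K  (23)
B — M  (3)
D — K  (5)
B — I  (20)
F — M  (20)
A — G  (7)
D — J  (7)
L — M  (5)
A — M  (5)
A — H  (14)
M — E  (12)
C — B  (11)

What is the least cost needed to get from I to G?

Settle nodes by increasing distance from I:
I: 0
D: 9  (via I)
L: 13  (via D)
K: 14  (via D)
J: 16  (via D)
M: 18  (via L)
B: 20  (via I)
A: 23  (via M)
E: 30  (via M)
G: 30  (via A)
Shortest route: I–D–L–M–A–G = 30.

30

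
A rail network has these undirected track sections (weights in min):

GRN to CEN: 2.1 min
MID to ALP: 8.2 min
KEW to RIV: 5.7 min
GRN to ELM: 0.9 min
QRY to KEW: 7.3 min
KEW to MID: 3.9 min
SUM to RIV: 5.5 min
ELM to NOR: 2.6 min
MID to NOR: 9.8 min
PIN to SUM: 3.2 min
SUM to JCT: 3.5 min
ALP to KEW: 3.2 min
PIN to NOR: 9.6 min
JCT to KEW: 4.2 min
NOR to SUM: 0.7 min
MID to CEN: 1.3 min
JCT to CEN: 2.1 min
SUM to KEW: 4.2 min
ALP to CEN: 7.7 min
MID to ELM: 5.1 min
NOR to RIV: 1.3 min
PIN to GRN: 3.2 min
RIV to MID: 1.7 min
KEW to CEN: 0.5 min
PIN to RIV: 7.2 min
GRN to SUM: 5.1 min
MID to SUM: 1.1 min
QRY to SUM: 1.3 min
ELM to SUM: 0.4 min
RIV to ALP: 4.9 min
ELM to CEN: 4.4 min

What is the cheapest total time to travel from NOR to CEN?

Running Dijkstra from NOR:
NOR: 0
SUM: 0.7  (via NOR)
ELM: 1.1  (via SUM)
RIV: 1.3  (via NOR)
MID: 1.8  (via SUM)
QRY: 2  (via SUM)
GRN: 2  (via ELM)
CEN: 3.1  (via MID)
Shortest route: NOR → SUM → MID → CEN = 3.1 min.

3.1 min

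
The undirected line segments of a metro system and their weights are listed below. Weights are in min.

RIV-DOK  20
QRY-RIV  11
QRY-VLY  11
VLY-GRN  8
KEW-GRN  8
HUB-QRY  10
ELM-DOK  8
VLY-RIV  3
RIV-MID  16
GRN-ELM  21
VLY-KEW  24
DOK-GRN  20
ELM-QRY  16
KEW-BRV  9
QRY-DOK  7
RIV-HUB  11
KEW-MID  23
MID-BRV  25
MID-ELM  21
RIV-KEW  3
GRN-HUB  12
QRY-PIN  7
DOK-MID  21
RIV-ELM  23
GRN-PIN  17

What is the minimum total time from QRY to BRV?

23 min

Shortest distances from QRY:
QRY: 0
DOK: 7  (via QRY)
PIN: 7  (via QRY)
HUB: 10  (via QRY)
VLY: 11  (via QRY)
RIV: 11  (via QRY)
KEW: 14  (via RIV)
ELM: 15  (via DOK)
GRN: 19  (via VLY)
BRV: 23  (via KEW)
Shortest route: QRY–RIV–KEW–BRV = 23 min.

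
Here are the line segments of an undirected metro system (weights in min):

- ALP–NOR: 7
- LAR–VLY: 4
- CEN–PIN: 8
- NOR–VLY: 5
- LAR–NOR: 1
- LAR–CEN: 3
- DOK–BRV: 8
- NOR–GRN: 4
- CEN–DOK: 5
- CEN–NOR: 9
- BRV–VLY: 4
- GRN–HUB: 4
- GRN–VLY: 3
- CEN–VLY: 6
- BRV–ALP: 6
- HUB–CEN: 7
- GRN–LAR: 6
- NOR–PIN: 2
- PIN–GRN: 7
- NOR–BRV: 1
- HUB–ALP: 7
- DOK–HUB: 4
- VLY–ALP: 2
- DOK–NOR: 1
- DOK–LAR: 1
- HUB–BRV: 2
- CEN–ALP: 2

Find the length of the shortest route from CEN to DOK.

4 min

Shortest distances from CEN:
CEN: 0
ALP: 2  (via CEN)
LAR: 3  (via CEN)
VLY: 4  (via ALP)
NOR: 4  (via LAR)
DOK: 4  (via LAR)
Shortest route: CEN → LAR → DOK = 4 min.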